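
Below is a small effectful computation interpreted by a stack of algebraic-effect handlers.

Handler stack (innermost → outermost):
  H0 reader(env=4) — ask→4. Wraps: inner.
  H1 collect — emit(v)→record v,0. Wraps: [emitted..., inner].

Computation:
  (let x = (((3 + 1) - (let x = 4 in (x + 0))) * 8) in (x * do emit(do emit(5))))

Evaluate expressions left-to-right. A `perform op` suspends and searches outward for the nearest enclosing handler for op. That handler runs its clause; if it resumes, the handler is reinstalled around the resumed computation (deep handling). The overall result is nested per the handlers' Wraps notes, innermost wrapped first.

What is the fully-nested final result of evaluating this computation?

Evaluation trace:
emit(5) @ H1 ⇒ out+=5
emit(0) @ H1 ⇒ out+=0
H0 returns 0
H1 returns [5, 0, 0]
= [5, 0, 0]

Answer: [5, 0, 0]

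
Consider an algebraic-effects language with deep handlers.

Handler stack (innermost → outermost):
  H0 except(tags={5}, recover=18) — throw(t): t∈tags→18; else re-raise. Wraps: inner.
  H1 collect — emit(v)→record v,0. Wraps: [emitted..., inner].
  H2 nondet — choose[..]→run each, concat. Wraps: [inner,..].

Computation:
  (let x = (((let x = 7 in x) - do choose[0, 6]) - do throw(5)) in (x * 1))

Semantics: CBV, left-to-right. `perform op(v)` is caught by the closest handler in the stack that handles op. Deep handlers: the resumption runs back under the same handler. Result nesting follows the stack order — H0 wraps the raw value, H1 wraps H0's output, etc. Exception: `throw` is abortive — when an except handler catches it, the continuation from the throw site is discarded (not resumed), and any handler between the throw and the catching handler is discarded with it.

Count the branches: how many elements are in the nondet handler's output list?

Evaluation trace:
choose[0, 6] @ H2
  branch[0] choose=0:
    throw(5) @ H0 caught ⇒ 18
    H1 returns [18]
    H2 returns [[18]]
  branch[1] choose=6:
    throw(5) @ H0 caught ⇒ 18
    H1 returns [18]
    H2 returns [[18]]
= [[18], [18]]

Answer: 2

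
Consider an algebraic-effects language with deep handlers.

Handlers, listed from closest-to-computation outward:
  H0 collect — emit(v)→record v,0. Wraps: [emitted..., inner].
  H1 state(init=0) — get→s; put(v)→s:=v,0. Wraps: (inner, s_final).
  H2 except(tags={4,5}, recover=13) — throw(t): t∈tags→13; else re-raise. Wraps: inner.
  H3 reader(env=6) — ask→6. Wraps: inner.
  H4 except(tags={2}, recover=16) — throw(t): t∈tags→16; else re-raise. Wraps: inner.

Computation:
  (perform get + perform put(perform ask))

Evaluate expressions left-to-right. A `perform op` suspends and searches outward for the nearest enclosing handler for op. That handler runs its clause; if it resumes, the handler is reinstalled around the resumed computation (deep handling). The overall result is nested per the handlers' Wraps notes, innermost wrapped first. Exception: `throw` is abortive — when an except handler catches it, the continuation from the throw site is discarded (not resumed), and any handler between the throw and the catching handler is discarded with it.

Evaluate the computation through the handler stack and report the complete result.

Working:
get @ H1 ⇒ 0
ask @ H3 ⇒ 6
put(6) @ H1 ⇒ s:=6
H0 returns [0]
H1 returns ([0], 6)
H2 returns ([0], 6)
H3 returns ([0], 6)
H4 returns ([0], 6)
= ([0], 6)

Answer: ([0], 6)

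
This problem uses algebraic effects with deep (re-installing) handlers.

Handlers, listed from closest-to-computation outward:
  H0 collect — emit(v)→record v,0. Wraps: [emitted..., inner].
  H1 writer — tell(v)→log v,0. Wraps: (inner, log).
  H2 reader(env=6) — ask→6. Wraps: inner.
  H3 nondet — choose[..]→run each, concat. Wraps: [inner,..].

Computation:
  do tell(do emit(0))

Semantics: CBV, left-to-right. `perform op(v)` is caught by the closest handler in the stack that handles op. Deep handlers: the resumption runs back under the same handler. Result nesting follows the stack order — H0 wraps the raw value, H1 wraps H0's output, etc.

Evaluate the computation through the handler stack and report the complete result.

Answer: [([0, 0], (0))]

Step-by-step:
emit(0) @ H0 ⇒ out+=0
tell(0) @ H1 ⇒ log+=0
H0 returns [0, 0]
H1 returns ([0, 0], (0))
H2 returns ([0, 0], (0))
H3 returns [([0, 0], (0))]
= [([0, 0], (0))]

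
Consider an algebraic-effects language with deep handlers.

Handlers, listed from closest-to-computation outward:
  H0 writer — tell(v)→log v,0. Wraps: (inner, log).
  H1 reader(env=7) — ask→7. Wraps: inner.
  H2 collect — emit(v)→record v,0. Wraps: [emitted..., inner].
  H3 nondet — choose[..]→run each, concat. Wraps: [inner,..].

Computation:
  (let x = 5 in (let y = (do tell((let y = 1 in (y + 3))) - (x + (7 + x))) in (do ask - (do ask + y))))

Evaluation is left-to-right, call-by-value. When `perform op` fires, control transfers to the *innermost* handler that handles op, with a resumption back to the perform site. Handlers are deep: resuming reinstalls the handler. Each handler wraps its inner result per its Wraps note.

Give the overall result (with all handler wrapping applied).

Evaluation trace:
tell(4) @ H0 ⇒ log+=4
ask @ H1 ⇒ 7
ask @ H1 ⇒ 7
H0 returns (17, (4))
H1 returns (17, (4))
H2 returns [(17, (4))]
H3 returns [[(17, (4))]]
= [[(17, (4))]]

Answer: [[(17, (4))]]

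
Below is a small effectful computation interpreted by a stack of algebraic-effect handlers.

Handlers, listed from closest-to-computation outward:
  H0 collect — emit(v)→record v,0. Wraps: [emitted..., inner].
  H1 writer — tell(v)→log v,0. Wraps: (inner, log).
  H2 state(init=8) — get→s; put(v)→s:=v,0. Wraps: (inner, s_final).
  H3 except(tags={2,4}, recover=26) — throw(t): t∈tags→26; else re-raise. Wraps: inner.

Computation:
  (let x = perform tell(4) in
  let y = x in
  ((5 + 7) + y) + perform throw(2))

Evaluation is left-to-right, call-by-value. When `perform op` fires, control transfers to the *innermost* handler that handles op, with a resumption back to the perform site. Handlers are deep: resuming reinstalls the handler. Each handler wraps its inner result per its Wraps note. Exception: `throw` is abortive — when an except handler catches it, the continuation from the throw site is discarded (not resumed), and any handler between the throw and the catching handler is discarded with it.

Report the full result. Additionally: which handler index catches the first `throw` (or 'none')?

Answer: 26 ; first throw caught by: H3

Working:
tell(4) @ H1 ⇒ log+=4
throw(2) @ H3 caught ⇒ 26
= 26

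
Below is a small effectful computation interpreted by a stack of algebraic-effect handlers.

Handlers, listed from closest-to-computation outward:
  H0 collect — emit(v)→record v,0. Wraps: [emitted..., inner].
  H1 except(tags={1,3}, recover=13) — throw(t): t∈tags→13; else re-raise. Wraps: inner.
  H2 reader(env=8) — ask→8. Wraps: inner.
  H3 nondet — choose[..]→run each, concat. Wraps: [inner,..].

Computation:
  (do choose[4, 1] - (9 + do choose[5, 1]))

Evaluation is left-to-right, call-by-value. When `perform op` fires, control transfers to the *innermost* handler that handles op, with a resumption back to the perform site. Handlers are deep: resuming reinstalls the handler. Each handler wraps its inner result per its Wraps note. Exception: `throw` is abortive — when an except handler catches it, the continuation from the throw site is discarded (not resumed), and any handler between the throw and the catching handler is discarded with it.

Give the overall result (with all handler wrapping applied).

Step-by-step:
choose[4, 1] @ H3
  branch[0] choose=4:
    choose[5, 1] @ H3
      branch[0] choose=5:
        H0 returns [-10]
        H1 returns [-10]
        H2 returns [-10]
        H3 returns [[-10]]
      branch[1] choose=1:
        H0 returns [-6]
        H1 returns [-6]
        H2 returns [-6]
        H3 returns [[-6]]
  branch[1] choose=1:
    choose[5, 1] @ H3
      branch[0] choose=5:
        H0 returns [-13]
        H1 returns [-13]
        H2 returns [-13]
        H3 returns [[-13]]
      branch[1] choose=1:
        H0 returns [-9]
        H1 returns [-9]
        H2 returns [-9]
        H3 returns [[-9]]
= [[-10], [-6], [-13], [-9]]

Answer: [[-10], [-6], [-13], [-9]]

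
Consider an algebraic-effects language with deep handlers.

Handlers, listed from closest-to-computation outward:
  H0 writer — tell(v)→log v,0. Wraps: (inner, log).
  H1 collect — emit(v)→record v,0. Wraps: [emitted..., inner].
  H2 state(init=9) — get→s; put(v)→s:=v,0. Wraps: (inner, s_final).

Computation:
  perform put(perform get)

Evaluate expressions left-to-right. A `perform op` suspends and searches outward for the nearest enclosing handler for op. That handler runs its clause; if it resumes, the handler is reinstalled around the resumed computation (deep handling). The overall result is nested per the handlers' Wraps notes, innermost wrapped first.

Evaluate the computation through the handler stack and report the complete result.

Answer: ([(0, ())], 9)

Step-by-step:
get @ H2 ⇒ 9
put(9) @ H2 ⇒ s:=9
H0 returns (0, ())
H1 returns [(0, ())]
H2 returns ([(0, ())], 9)
= ([(0, ())], 9)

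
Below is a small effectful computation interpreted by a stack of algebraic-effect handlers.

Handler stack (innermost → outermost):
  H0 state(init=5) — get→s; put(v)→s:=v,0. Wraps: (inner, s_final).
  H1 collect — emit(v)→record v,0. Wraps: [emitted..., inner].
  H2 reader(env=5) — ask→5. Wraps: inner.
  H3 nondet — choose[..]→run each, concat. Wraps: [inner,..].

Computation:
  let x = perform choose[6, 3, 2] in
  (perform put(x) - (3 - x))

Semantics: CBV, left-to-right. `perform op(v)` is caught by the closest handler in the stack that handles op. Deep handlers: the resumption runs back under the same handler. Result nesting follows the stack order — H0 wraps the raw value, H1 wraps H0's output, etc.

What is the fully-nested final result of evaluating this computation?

Evaluation trace:
choose[6, 3, 2] @ H3
  branch[0] choose=6:
    put(6) @ H0 ⇒ s:=6
    H0 returns (3, 6)
    H1 returns [(3, 6)]
    H2 returns [(3, 6)]
    H3 returns [[(3, 6)]]
  branch[1] choose=3:
    put(3) @ H0 ⇒ s:=3
    H0 returns (0, 3)
    H1 returns [(0, 3)]
    H2 returns [(0, 3)]
    H3 returns [[(0, 3)]]
  branch[2] choose=2:
    put(2) @ H0 ⇒ s:=2
    H0 returns (-1, 2)
    H1 returns [(-1, 2)]
    H2 returns [(-1, 2)]
    H3 returns [[(-1, 2)]]
= [[(3, 6)], [(0, 3)], [(-1, 2)]]

Answer: [[(3, 6)], [(0, 3)], [(-1, 2)]]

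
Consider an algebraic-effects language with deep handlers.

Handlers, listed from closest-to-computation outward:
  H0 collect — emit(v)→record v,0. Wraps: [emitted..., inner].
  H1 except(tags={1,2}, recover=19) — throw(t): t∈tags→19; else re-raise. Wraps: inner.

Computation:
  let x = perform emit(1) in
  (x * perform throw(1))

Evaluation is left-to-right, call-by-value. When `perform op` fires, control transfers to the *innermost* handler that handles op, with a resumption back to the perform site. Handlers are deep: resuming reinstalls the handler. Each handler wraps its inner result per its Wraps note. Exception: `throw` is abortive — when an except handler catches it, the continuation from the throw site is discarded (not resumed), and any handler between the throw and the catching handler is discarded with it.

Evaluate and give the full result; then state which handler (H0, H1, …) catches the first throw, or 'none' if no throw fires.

Answer: 19 ; first throw caught by: H1

Working:
emit(1) @ H0 ⇒ out+=1
throw(1) @ H1 caught ⇒ 19
= 19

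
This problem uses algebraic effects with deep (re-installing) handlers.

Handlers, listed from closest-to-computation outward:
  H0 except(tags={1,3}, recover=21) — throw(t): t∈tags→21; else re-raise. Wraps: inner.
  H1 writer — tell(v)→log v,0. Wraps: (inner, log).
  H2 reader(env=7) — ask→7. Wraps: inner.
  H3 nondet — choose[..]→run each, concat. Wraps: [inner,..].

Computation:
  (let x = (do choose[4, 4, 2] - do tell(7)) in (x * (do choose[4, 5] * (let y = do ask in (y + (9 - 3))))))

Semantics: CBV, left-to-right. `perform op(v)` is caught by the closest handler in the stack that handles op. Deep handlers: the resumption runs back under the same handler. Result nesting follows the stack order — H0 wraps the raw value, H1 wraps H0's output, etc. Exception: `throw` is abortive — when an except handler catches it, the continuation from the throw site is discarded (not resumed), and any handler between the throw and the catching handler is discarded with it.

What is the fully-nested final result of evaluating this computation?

Evaluation trace:
choose[4, 4, 2] @ H3
  branch[0] choose=4:
    tell(7) @ H1 ⇒ log+=7
    choose[4, 5] @ H3
      branch[0] choose=4:
        ask @ H2 ⇒ 7
        H0 returns 208
        H1 returns (208, (7))
        H2 returns (208, (7))
        H3 returns [(208, (7))]
      branch[1] choose=5:
        ask @ H2 ⇒ 7
        H0 returns 260
        H1 returns (260, (7))
        H2 returns (260, (7))
        H3 returns [(260, (7))]
  branch[1] choose=4:
    tell(7) @ H1 ⇒ log+=7
    choose[4, 5] @ H3
      branch[0] choose=4:
        ask @ H2 ⇒ 7
        H0 returns 208
        H1 returns (208, (7))
        H2 returns (208, (7))
        H3 returns [(208, (7))]
      branch[1] choose=5:
        ask @ H2 ⇒ 7
        H0 returns 260
        H1 returns (260, (7))
        H2 returns (260, (7))
        H3 returns [(260, (7))]
  branch[2] choose=2:
    tell(7) @ H1 ⇒ log+=7
    choose[4, 5] @ H3
      branch[0] choose=4:
        ask @ H2 ⇒ 7
        H0 returns 104
        H1 returns (104, (7))
        H2 returns (104, (7))
        H3 returns [(104, (7))]
      branch[1] choose=5:
        ask @ H2 ⇒ 7
        H0 returns 130
        H1 returns (130, (7))
        H2 returns (130, (7))
        H3 returns [(130, (7))]
= [(208, (7)), (260, (7)), (208, (7)), (260, (7)), (104, (7)), (130, (7))]

Answer: [(208, (7)), (260, (7)), (208, (7)), (260, (7)), (104, (7)), (130, (7))]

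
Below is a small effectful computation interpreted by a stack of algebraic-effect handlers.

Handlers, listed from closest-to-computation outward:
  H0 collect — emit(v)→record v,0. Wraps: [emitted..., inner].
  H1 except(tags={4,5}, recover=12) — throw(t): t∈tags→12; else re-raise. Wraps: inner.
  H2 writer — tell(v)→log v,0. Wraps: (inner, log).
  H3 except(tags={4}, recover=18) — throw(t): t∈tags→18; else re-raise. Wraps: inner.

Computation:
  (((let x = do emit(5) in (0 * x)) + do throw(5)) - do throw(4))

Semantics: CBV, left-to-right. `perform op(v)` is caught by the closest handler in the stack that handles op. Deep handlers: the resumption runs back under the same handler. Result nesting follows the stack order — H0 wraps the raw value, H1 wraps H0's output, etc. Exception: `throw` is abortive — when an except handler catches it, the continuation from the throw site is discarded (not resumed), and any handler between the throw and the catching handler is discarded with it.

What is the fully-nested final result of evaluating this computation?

Step-by-step:
emit(5) @ H0 ⇒ out+=5
throw(5) @ H1 caught ⇒ 12
H2 returns (12, ())
H3 returns (12, ())
= (12, ())

Answer: (12, ())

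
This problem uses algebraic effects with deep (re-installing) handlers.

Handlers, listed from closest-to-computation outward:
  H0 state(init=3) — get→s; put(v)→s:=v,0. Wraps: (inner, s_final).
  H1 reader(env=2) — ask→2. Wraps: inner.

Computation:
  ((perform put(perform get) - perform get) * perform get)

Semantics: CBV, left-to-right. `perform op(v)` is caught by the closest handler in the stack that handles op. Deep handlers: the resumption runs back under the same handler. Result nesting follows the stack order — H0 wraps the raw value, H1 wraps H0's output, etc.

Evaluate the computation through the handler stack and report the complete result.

Answer: (-9, 3)

Step-by-step:
get @ H0 ⇒ 3
put(3) @ H0 ⇒ s:=3
get @ H0 ⇒ 3
get @ H0 ⇒ 3
H0 returns (-9, 3)
H1 returns (-9, 3)
= (-9, 3)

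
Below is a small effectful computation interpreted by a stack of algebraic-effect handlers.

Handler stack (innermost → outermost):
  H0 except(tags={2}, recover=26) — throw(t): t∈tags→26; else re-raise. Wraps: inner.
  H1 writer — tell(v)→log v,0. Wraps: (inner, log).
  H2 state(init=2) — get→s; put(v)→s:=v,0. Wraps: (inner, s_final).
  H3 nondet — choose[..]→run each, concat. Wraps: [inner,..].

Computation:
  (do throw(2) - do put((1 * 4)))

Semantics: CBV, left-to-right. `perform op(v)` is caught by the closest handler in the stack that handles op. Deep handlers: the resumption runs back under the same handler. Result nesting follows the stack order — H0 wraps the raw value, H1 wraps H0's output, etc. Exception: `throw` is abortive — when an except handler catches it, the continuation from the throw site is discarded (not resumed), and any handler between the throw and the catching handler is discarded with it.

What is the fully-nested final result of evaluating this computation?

Answer: [((26, ()), 2)]

Evaluation trace:
throw(2) @ H0 caught ⇒ 26
H1 returns (26, ())
H2 returns ((26, ()), 2)
H3 returns [((26, ()), 2)]
= [((26, ()), 2)]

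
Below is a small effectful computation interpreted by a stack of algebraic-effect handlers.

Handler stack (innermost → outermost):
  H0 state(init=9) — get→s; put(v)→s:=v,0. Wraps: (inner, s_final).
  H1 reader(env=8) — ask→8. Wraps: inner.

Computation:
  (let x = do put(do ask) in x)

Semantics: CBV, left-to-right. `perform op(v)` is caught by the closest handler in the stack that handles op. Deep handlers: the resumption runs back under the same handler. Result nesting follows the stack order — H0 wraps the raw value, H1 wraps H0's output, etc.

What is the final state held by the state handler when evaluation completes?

Answer: 8

Working:
ask @ H1 ⇒ 8
put(8) @ H0 ⇒ s:=8
H0 returns (0, 8)
H1 returns (0, 8)
= (0, 8)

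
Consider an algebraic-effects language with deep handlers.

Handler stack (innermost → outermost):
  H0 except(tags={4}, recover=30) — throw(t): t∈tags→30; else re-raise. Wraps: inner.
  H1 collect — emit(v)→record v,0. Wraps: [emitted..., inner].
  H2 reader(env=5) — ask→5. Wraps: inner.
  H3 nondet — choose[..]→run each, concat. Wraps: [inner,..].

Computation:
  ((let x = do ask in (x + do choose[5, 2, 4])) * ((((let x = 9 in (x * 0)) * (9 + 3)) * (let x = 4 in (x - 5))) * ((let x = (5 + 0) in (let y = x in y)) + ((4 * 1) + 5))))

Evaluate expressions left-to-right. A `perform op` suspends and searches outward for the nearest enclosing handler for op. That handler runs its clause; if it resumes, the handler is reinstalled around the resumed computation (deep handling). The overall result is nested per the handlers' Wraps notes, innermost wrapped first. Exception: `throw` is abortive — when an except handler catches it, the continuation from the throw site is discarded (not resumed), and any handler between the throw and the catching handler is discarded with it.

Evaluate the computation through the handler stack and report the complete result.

Answer: [[0], [0], [0]]

Working:
ask @ H2 ⇒ 5
choose[5, 2, 4] @ H3
  branch[0] choose=5:
    H0 returns 0
    H1 returns [0]
    H2 returns [0]
    H3 returns [[0]]
  branch[1] choose=2:
    H0 returns 0
    H1 returns [0]
    H2 returns [0]
    H3 returns [[0]]
  branch[2] choose=4:
    H0 returns 0
    H1 returns [0]
    H2 returns [0]
    H3 returns [[0]]
= [[0], [0], [0]]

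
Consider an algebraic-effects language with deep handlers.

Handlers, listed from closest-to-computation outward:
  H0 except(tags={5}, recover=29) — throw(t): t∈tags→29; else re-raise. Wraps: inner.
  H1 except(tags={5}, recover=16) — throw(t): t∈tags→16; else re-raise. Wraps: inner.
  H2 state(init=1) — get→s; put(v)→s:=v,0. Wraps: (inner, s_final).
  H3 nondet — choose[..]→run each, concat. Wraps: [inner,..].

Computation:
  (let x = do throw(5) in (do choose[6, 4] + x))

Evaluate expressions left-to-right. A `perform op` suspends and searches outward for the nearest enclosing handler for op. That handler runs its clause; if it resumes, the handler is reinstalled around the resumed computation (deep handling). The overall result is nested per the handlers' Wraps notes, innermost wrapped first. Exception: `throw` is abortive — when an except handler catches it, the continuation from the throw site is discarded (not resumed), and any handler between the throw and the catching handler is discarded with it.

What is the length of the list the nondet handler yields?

Answer: 1

Evaluation trace:
throw(5) @ H0 caught ⇒ 29
H1 returns 29
H2 returns (29, 1)
H3 returns [(29, 1)]
= [(29, 1)]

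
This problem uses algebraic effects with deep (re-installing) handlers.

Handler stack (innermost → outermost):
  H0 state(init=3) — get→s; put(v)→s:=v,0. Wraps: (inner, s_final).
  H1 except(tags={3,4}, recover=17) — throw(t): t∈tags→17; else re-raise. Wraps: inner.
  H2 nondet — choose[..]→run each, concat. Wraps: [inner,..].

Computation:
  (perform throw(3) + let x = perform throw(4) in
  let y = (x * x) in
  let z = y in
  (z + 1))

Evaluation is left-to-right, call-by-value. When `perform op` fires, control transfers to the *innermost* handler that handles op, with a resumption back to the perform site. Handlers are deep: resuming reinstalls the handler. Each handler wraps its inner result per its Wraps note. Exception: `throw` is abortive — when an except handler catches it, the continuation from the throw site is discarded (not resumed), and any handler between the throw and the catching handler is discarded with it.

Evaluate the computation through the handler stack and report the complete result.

Answer: [17]

Step-by-step:
throw(3) @ H1 caught ⇒ 17
H2 returns [17]
= [17]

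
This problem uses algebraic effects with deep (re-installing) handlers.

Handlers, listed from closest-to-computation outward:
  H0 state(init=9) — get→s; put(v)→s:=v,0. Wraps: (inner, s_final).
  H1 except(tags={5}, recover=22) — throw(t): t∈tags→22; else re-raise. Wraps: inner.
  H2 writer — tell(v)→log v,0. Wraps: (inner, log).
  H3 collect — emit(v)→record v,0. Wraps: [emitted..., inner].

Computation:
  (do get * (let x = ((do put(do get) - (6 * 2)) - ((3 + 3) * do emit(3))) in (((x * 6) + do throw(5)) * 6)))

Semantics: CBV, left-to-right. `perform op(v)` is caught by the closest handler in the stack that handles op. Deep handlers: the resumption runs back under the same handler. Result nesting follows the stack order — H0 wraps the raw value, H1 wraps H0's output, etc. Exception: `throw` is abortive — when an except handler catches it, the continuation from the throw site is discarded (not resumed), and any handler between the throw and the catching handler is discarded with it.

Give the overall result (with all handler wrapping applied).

Evaluation trace:
get @ H0 ⇒ 9
get @ H0 ⇒ 9
put(9) @ H0 ⇒ s:=9
emit(3) @ H3 ⇒ out+=3
throw(5) @ H1 caught ⇒ 22
H2 returns (22, ())
H3 returns [3, (22, ())]
= [3, (22, ())]

Answer: [3, (22, ())]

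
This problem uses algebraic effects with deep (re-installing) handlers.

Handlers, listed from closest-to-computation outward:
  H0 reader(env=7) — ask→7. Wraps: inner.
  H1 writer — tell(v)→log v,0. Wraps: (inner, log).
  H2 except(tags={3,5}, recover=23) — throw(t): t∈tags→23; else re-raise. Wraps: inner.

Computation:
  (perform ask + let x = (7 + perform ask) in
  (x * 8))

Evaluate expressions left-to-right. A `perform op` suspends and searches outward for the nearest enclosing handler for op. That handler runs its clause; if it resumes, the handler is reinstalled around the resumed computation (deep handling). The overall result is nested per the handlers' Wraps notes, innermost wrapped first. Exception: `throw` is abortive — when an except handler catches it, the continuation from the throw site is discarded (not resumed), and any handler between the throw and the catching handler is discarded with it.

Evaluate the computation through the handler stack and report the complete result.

Answer: (119, ())

Working:
ask @ H0 ⇒ 7
ask @ H0 ⇒ 7
H0 returns 119
H1 returns (119, ())
H2 returns (119, ())
= (119, ())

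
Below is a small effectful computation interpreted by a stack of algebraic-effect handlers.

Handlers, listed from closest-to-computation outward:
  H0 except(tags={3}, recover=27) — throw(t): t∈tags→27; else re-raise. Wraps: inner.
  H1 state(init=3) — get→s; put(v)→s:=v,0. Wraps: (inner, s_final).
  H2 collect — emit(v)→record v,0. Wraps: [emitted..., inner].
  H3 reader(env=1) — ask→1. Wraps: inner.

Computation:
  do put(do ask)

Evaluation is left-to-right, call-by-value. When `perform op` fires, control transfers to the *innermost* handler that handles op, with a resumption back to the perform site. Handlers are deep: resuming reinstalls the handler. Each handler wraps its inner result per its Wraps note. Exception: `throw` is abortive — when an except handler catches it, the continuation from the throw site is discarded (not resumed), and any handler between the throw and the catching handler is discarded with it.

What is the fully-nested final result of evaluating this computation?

Answer: [(0, 1)]

Evaluation trace:
ask @ H3 ⇒ 1
put(1) @ H1 ⇒ s:=1
H0 returns 0
H1 returns (0, 1)
H2 returns [(0, 1)]
H3 returns [(0, 1)]
= [(0, 1)]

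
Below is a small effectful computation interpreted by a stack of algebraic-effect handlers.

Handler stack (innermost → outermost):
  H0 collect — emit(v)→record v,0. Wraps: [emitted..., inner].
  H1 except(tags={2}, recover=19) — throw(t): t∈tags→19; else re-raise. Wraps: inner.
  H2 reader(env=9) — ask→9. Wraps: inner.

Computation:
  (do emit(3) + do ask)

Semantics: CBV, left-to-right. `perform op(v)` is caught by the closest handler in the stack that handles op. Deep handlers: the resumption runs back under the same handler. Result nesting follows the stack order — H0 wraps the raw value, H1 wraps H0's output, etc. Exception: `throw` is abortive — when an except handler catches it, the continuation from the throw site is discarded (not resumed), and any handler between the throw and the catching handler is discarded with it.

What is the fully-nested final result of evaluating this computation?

Evaluation trace:
emit(3) @ H0 ⇒ out+=3
ask @ H2 ⇒ 9
H0 returns [3, 9]
H1 returns [3, 9]
H2 returns [3, 9]
= [3, 9]

Answer: [3, 9]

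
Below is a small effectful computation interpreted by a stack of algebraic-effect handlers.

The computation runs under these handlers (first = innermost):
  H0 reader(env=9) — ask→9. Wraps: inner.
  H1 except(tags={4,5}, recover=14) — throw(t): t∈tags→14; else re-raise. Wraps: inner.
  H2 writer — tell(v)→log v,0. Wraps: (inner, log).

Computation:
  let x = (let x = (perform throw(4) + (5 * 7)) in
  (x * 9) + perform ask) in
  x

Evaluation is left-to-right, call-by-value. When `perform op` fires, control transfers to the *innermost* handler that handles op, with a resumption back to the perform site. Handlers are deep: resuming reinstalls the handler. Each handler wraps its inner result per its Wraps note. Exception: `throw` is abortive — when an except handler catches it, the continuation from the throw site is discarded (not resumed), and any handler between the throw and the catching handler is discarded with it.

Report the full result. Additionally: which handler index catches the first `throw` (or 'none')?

Evaluation trace:
throw(4) @ H1 caught ⇒ 14
H2 returns (14, ())
= (14, ())

Answer: (14, ()) ; first throw caught by: H1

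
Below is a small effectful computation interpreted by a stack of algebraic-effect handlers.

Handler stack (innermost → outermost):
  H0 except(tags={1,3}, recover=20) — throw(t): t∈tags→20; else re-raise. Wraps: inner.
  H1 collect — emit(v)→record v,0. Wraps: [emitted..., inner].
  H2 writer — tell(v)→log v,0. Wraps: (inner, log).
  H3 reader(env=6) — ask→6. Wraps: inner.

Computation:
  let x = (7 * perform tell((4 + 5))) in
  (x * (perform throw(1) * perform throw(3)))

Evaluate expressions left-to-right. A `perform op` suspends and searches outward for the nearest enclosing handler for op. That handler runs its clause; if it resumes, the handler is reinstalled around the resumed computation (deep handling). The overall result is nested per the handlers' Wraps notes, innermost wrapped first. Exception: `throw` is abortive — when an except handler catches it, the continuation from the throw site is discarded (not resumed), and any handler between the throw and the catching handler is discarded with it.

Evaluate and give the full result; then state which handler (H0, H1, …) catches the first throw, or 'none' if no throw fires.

Step-by-step:
tell(9) @ H2 ⇒ log+=9
throw(1) @ H0 caught ⇒ 20
H1 returns [20]
H2 returns ([20], (9))
H3 returns ([20], (9))
= ([20], (9))

Answer: ([20], (9)) ; first throw caught by: H0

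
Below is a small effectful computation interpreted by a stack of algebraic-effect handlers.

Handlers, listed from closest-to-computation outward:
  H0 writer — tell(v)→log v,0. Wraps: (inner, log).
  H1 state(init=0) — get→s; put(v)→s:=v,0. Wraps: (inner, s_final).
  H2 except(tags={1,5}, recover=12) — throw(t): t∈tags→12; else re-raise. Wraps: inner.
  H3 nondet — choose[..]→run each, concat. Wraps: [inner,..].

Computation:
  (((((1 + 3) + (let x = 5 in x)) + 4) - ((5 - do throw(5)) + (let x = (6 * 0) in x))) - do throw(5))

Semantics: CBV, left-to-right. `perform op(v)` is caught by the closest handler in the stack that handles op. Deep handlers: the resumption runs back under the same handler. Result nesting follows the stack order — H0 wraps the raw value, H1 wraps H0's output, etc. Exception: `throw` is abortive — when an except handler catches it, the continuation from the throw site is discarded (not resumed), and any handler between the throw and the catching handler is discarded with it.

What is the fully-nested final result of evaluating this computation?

Working:
throw(5) @ H2 caught ⇒ 12
H3 returns [12]
= [12]

Answer: [12]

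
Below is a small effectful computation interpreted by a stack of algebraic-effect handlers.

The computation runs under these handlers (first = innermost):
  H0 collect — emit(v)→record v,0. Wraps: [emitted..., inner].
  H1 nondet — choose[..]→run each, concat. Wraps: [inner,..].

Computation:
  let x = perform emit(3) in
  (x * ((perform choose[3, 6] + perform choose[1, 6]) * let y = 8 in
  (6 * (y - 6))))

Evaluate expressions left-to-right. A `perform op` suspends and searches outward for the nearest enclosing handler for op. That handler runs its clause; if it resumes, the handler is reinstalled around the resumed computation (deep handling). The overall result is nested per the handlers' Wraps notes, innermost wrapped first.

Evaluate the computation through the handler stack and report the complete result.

Answer: [[3, 0], [3, 0], [3, 0], [3, 0]]

Evaluation trace:
emit(3) @ H0 ⇒ out+=3
choose[3, 6] @ H1
  branch[0] choose=3:
    choose[1, 6] @ H1
      branch[0] choose=1:
        H0 returns [3, 0]
        H1 returns [[3, 0]]
      branch[1] choose=6:
        H0 returns [3, 0]
        H1 returns [[3, 0]]
  branch[1] choose=6:
    choose[1, 6] @ H1
      branch[0] choose=1:
        H0 returns [3, 0]
        H1 returns [[3, 0]]
      branch[1] choose=6:
        H0 returns [3, 0]
        H1 returns [[3, 0]]
= [[3, 0], [3, 0], [3, 0], [3, 0]]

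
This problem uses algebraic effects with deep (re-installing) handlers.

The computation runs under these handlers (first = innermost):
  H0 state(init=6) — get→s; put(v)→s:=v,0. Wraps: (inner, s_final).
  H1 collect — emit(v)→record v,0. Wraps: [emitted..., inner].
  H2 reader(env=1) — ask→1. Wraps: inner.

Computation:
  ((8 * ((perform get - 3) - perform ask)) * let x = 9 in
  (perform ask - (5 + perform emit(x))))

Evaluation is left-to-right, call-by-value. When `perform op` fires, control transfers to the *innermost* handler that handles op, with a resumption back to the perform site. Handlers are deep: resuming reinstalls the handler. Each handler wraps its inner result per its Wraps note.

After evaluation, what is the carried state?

Working:
get @ H0 ⇒ 6
ask @ H2 ⇒ 1
ask @ H2 ⇒ 1
emit(9) @ H1 ⇒ out+=9
H0 returns (-64, 6)
H1 returns [9, (-64, 6)]
H2 returns [9, (-64, 6)]
= [9, (-64, 6)]

Answer: 6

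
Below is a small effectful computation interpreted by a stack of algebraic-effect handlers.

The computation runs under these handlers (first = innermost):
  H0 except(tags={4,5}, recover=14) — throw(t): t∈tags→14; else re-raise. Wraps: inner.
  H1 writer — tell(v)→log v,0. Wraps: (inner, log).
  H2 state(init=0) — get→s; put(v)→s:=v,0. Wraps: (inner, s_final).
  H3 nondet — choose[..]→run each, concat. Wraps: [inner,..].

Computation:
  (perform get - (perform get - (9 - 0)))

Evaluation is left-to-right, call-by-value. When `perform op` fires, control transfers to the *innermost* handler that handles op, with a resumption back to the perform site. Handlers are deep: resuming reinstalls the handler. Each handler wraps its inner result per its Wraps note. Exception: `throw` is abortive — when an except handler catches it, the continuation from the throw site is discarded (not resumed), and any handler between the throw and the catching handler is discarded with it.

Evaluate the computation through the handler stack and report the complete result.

Step-by-step:
get @ H2 ⇒ 0
get @ H2 ⇒ 0
H0 returns 9
H1 returns (9, ())
H2 returns ((9, ()), 0)
H3 returns [((9, ()), 0)]
= [((9, ()), 0)]

Answer: [((9, ()), 0)]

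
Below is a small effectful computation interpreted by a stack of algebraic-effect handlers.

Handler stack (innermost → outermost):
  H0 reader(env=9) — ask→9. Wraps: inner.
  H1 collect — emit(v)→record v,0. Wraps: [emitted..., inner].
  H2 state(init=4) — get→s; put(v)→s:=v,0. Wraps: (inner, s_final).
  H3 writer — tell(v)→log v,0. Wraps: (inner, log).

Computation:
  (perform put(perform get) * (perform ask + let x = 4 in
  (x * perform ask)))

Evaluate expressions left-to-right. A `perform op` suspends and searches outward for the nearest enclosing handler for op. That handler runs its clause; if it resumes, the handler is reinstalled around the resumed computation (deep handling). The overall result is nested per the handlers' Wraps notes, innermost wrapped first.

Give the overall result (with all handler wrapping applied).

Step-by-step:
get @ H2 ⇒ 4
put(4) @ H2 ⇒ s:=4
ask @ H0 ⇒ 9
ask @ H0 ⇒ 9
H0 returns 0
H1 returns [0]
H2 returns ([0], 4)
H3 returns (([0], 4), ())
= (([0], 4), ())

Answer: (([0], 4), ())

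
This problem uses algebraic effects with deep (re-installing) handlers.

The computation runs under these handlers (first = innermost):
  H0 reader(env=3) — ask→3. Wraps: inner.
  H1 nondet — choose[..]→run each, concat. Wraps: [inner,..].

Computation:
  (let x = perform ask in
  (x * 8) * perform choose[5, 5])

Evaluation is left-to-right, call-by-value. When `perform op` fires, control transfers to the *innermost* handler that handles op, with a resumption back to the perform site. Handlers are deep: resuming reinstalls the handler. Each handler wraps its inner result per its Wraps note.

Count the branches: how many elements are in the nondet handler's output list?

Answer: 2

Evaluation trace:
ask @ H0 ⇒ 3
choose[5, 5] @ H1
  branch[0] choose=5:
    H0 returns 120
    H1 returns [120]
  branch[1] choose=5:
    H0 returns 120
    H1 returns [120]
= [120, 120]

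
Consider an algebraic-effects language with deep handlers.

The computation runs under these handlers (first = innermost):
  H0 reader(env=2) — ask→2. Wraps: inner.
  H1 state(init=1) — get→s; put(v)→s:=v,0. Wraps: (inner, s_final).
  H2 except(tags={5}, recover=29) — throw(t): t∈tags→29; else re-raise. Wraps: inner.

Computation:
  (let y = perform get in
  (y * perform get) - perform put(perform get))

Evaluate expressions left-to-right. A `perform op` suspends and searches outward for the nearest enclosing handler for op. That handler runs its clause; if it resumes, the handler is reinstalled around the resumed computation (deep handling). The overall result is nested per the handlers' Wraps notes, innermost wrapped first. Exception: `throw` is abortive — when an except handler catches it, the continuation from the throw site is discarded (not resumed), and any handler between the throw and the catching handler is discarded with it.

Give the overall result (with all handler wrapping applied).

Answer: (1, 1)

Working:
get @ H1 ⇒ 1
get @ H1 ⇒ 1
get @ H1 ⇒ 1
put(1) @ H1 ⇒ s:=1
H0 returns 1
H1 returns (1, 1)
H2 returns (1, 1)
= (1, 1)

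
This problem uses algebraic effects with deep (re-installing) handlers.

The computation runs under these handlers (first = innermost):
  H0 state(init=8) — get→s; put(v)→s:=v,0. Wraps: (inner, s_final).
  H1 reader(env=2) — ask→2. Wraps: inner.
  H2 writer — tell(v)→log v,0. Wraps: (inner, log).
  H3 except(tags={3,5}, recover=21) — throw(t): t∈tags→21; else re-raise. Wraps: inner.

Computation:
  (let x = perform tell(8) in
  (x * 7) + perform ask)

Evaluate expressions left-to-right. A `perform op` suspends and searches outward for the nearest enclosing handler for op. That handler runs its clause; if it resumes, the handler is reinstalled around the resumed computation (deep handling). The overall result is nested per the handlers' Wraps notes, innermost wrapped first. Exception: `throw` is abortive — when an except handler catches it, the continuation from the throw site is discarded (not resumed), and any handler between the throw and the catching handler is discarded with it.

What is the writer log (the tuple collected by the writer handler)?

Answer: (8)

Evaluation trace:
tell(8) @ H2 ⇒ log+=8
ask @ H1 ⇒ 2
H0 returns (2, 8)
H1 returns (2, 8)
H2 returns ((2, 8), (8))
H3 returns ((2, 8), (8))
= ((2, 8), (8))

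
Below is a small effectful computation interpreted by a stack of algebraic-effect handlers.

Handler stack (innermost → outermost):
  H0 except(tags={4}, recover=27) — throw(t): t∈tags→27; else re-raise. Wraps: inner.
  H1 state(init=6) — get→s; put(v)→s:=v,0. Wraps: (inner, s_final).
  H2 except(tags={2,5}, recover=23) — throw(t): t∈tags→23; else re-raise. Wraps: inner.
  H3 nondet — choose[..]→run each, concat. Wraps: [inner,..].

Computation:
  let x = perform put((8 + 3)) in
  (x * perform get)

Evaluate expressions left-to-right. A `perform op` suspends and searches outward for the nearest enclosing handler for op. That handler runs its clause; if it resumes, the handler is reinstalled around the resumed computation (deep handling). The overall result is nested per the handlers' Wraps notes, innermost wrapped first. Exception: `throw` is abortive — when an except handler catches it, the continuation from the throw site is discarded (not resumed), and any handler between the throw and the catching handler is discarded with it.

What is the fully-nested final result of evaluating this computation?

Working:
put(11) @ H1 ⇒ s:=11
get @ H1 ⇒ 11
H0 returns 0
H1 returns (0, 11)
H2 returns (0, 11)
H3 returns [(0, 11)]
= [(0, 11)]

Answer: [(0, 11)]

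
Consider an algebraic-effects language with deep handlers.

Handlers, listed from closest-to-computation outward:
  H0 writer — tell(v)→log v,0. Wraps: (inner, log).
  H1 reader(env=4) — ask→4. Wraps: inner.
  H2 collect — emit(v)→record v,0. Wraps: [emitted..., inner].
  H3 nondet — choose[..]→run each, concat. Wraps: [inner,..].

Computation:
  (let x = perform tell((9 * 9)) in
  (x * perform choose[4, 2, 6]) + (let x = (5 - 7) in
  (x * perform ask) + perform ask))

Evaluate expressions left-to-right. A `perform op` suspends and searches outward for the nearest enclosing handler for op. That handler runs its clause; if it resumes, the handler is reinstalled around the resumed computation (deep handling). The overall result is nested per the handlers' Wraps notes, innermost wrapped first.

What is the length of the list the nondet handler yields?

Evaluation trace:
tell(81) @ H0 ⇒ log+=81
choose[4, 2, 6] @ H3
  branch[0] choose=4:
    ask @ H1 ⇒ 4
    ask @ H1 ⇒ 4
    H0 returns (-4, (81))
    H1 returns (-4, (81))
    H2 returns [(-4, (81))]
    H3 returns [[(-4, (81))]]
  branch[1] choose=2:
    ask @ H1 ⇒ 4
    ask @ H1 ⇒ 4
    H0 returns (-4, (81))
    H1 returns (-4, (81))
    H2 returns [(-4, (81))]
    H3 returns [[(-4, (81))]]
  branch[2] choose=6:
    ask @ H1 ⇒ 4
    ask @ H1 ⇒ 4
    H0 returns (-4, (81))
    H1 returns (-4, (81))
    H2 returns [(-4, (81))]
    H3 returns [[(-4, (81))]]
= [[(-4, (81))], [(-4, (81))], [(-4, (81))]]

Answer: 3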